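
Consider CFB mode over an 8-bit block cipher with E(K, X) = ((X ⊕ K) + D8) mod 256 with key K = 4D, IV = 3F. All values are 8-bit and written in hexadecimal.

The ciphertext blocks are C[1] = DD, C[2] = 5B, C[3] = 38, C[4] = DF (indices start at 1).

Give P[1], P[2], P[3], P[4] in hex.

CFB decryption: P_i = C_i ⊕ E(K, C_{i−1}), with C_{0} = IV.
P[1]: E(K, 3F) = 4A; DD ⊕ 4A = 97.
P[2]: E(K, DD) = 68; 5B ⊕ 68 = 33.
P[3]: E(K, 5B) = EE; 38 ⊕ EE = D6.
P[4]: E(K, 38) = 4D; DF ⊕ 4D = 92.

P[1] = 97, P[2] = 33, P[3] = D6, P[4] = 92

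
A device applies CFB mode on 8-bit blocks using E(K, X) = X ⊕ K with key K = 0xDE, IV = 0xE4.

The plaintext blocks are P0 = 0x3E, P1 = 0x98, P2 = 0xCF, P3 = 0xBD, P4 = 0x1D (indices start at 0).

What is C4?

CFB encryption: C_i = P_i ⊕ E(K, C_{i−1}), with C_{−1} = IV.
C0: E(K, 0xE4) = 0x3A; 0x3E ⊕ 0x3A = 0x04.
C1: E(K, 0x04) = 0xDA; 0x98 ⊕ 0xDA = 0x42.
C2: E(K, 0x42) = 0x9C; 0xCF ⊕ 0x9C = 0x53.
C3: E(K, 0x53) = 0x8D; 0xBD ⊕ 0x8D = 0x30.
C4: E(K, 0x30) = 0xEE; 0x1D ⊕ 0xEE = 0xF3.

C4 = 0xF3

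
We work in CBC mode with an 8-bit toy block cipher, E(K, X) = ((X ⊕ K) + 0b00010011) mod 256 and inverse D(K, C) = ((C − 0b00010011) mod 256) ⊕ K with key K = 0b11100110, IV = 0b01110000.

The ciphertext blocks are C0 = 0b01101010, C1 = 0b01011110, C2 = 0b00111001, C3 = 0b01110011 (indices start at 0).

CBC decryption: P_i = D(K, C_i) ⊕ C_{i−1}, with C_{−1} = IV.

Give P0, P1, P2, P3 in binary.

P0 = 0b11000001, P1 = 0b11000111, P2 = 0b10011110, P3 = 0b10111111

P0: D(K, 0b01101010) = 0b10110001; 0b10110001 ⊕ 0b01110000 = 0b11000001.
P1: D(K, 0b01011110) = 0b10101101; 0b10101101 ⊕ 0b01101010 = 0b11000111.
P2: D(K, 0b00111001) = 0b11000000; 0b11000000 ⊕ 0b01011110 = 0b10011110.
P3: D(K, 0b01110011) = 0b10000110; 0b10000110 ⊕ 0b00111001 = 0b10111111.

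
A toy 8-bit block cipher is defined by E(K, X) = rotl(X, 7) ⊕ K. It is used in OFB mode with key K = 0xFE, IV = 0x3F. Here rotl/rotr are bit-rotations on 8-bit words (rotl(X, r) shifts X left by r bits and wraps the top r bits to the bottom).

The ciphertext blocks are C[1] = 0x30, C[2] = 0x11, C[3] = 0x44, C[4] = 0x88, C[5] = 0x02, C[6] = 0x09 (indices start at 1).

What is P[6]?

OFB decryption: S_i = E(K, S_{i−1}) with S_{0} = IV; P_i = C_i ⊕ S_i.
P[1]: S = E(K, 0x3F) = 0x61; 0x30 ⊕ 0x61 = 0x51.
P[2]: S = E(K, 0x61) = 0x4E; 0x11 ⊕ 0x4E = 0x5F.
P[3]: S = E(K, 0x4E) = 0xD9; 0x44 ⊕ 0xD9 = 0x9D.
P[4]: S = E(K, 0xD9) = 0x12; 0x88 ⊕ 0x12 = 0x9A.
P[5]: S = E(K, 0x12) = 0xF7; 0x02 ⊕ 0xF7 = 0xF5.
P[6]: S = E(K, 0xF7) = 0x05; 0x09 ⊕ 0x05 = 0x0C.

P[6] = 0x0C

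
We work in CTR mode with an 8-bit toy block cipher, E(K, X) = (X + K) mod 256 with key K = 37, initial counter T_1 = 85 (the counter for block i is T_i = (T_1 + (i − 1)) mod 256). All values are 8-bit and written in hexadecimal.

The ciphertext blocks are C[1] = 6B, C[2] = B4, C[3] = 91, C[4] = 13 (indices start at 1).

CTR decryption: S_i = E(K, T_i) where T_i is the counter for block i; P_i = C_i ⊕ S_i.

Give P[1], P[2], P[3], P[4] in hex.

P[1] = D7, P[2] = 09, P[3] = 2F, P[4] = AC

P[1]: T = 85, S = E(K, T) = BC; 6B ⊕ BC = D7.
P[2]: T = 86, S = E(K, T) = BD; B4 ⊕ BD = 09.
P[3]: T = 87, S = E(K, T) = BE; 91 ⊕ BE = 2F.
P[4]: T = 88, S = E(K, T) = BF; 13 ⊕ BF = AC.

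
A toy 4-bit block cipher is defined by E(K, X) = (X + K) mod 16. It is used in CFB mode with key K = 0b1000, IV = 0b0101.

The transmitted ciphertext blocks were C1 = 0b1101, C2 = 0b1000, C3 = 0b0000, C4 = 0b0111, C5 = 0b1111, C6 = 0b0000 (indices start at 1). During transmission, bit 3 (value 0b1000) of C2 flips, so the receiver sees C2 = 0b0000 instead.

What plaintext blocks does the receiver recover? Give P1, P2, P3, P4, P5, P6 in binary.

P1 = 0b0000, P2 = 0b0101, P3 = 0b1000, P4 = 0b1111, P5 = 0b0000, P6 = 0b0111

CFB decryption: P_i = C_i ⊕ E(K, C_{i−1}), with C_{0} = IV.
Only C2 changed, to 0b0000. In CFB, a change in C_i flips the same bit in P_i and garbles P_{i+1}. Decrypting the received ciphertext:
P1: E(K, 0b0101) = 0b1101; 0b1101 ⊕ 0b1101 = 0b0000.
P2: E(K, 0b1101) = 0b0101; 0b0000 ⊕ 0b0101 = 0b0101.
P3: E(K, 0b0000) = 0b1000; 0b0000 ⊕ 0b1000 = 0b1000.
P4: E(K, 0b0000) = 0b1000; 0b0111 ⊕ 0b1000 = 0b1111.
P5: E(K, 0b0111) = 0b1111; 0b1111 ⊕ 0b1111 = 0b0000.
P6: E(K, 0b1111) = 0b0111; 0b0000 ⊕ 0b0111 = 0b0111.
Blocks that differ from the original plaintext: P2, P3.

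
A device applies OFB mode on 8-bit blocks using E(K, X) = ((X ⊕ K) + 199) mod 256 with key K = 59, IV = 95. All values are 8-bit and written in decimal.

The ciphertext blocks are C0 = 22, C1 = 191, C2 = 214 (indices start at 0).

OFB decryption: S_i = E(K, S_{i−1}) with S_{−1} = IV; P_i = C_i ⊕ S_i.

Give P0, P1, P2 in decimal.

P0: S = E(K, 95) = 43; 22 ⊕ 43 = 61.
P1: S = E(K, 43) = 215; 191 ⊕ 215 = 104.
P2: S = E(K, 215) = 179; 214 ⊕ 179 = 101.

P0 = 61, P1 = 104, P2 = 101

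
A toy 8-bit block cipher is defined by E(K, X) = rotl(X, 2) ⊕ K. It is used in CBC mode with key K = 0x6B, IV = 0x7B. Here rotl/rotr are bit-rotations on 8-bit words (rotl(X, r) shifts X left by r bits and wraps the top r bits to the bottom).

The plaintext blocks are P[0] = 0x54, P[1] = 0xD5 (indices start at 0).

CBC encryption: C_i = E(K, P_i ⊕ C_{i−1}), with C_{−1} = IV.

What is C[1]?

C[0]: P[0] ⊕ 0x7B = 0x2F; E(K, 0x2F) = 0xD7.
C[1]: P[1] ⊕ 0xD7 = 0x02; E(K, 0x02) = 0x63.

C[1] = 0x63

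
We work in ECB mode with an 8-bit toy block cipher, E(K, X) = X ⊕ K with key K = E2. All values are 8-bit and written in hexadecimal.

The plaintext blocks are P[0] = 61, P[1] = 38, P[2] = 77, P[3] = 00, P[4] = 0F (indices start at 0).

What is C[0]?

ECB encryption: C_i = E(K, P_i).
C[0]: E(K, 61) = 83.

C[0] = 83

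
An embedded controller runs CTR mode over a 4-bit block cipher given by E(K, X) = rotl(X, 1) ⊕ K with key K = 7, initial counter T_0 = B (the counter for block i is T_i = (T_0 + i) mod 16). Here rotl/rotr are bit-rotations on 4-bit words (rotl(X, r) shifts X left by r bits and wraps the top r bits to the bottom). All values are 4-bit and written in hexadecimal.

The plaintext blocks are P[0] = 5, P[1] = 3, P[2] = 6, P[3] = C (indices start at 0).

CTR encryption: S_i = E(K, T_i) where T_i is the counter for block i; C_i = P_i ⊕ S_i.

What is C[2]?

C[2] = A

C[0]: T = B, S = E(K, T) = 0; 5 ⊕ 0 = 5.
C[1]: T = C, S = E(K, T) = E; 3 ⊕ E = D.
C[2]: T = D, S = E(K, T) = C; 6 ⊕ C = A.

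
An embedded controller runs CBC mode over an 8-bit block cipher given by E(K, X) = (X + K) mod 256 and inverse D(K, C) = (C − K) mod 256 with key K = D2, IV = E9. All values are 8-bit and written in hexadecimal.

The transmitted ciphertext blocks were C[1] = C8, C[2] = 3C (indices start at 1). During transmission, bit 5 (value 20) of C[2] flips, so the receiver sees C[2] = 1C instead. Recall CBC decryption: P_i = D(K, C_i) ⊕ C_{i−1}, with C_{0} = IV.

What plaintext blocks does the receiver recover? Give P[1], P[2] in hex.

Only C[2] changed, to 1C. In CBC, a change in C_i garbles P_i and flips the same bit in P_{i+1}. Decrypting the received ciphertext:
P[1]: D(K, C8) = F6; F6 ⊕ E9 = 1F.
P[2]: D(K, 1C) = 4A; 4A ⊕ C8 = 82.
Blocks that differ from the original plaintext: P[2].

P[1] = 1F, P[2] = 82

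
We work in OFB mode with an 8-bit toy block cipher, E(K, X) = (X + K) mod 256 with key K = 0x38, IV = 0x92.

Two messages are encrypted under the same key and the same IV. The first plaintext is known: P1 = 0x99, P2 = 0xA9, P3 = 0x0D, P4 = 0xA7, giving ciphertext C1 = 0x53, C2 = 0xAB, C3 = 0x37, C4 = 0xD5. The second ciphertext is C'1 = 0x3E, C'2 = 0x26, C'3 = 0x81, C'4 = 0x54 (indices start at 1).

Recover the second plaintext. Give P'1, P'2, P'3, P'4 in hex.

In OFB with a reused IV, both messages share the same keystream S_i, so C_i ⊕ C'_i = P_i ⊕ P'_i and thus P'_i = P_i ⊕ C_i ⊕ C'_i.
P'1: 0x99 ⊕ 0x53 ⊕ 0x3E = 0xF4.
P'2: 0xA9 ⊕ 0xAB ⊕ 0x26 = 0x24.
P'3: 0x0D ⊕ 0x37 ⊕ 0x81 = 0xBB.
P'4: 0xA7 ⊕ 0xD5 ⊕ 0x54 = 0x26.

P'1 = 0xF4, P'2 = 0x24, P'3 = 0xBB, P'4 = 0x26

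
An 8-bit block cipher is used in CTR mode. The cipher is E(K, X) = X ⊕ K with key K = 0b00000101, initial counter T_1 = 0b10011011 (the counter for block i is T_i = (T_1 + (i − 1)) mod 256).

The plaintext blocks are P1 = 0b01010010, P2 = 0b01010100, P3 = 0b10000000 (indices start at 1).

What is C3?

CTR encryption: S_i = E(K, T_i) where T_i is the counter for block i; C_i = P_i ⊕ S_i.
C1: T = 0b10011011, S = E(K, T) = 0b10011110; 0b01010010 ⊕ 0b10011110 = 0b11001100.
C2: T = 0b10011100, S = E(K, T) = 0b10011001; 0b01010100 ⊕ 0b10011001 = 0b11001101.
C3: T = 0b10011101, S = E(K, T) = 0b10011000; 0b10000000 ⊕ 0b10011000 = 0b00011000.

C3 = 0b00011000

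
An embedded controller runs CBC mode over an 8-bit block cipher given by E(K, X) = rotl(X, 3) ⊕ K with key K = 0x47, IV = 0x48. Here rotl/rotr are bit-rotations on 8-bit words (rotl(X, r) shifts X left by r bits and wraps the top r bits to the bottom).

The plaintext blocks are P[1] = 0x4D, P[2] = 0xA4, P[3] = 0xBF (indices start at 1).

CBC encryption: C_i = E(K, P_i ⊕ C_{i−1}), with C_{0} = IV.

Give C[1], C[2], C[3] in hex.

C[1] = 0x6F, C[2] = 0x19, C[3] = 0x72

C[1]: P[1] ⊕ 0x48 = 0x05; E(K, 0x05) = 0x6F.
C[2]: P[2] ⊕ 0x6F = 0xCB; E(K, 0xCB) = 0x19.
C[3]: P[3] ⊕ 0x19 = 0xA6; E(K, 0xA6) = 0x72.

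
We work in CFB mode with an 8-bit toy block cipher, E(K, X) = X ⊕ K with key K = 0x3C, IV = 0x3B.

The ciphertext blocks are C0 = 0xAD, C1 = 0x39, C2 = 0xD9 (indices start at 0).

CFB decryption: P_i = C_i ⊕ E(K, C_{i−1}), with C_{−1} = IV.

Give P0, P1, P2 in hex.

P0 = 0xAA, P1 = 0xA8, P2 = 0xDC

P0: E(K, 0x3B) = 0x07; 0xAD ⊕ 0x07 = 0xAA.
P1: E(K, 0xAD) = 0x91; 0x39 ⊕ 0x91 = 0xA8.
P2: E(K, 0x39) = 0x05; 0xD9 ⊕ 0x05 = 0xDC.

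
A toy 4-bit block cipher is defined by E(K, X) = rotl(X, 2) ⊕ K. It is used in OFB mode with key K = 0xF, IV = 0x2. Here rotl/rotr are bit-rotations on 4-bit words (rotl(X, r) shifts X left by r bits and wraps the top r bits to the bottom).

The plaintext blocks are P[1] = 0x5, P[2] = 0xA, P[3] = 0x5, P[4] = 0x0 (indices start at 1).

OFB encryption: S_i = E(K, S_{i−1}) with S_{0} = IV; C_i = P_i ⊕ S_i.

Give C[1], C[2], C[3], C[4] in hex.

C[1]: S = E(K, 0x2) = 0x7; 0x5 ⊕ 0x7 = 0x2.
C[2]: S = E(K, 0x7) = 0x2; 0xA ⊕ 0x2 = 0x8.
C[3]: S = E(K, 0x2) = 0x7; 0x5 ⊕ 0x7 = 0x2.
C[4]: S = E(K, 0x7) = 0x2; 0x0 ⊕ 0x2 = 0x2.

C[1] = 0x2, C[2] = 0x8, C[3] = 0x2, C[4] = 0x2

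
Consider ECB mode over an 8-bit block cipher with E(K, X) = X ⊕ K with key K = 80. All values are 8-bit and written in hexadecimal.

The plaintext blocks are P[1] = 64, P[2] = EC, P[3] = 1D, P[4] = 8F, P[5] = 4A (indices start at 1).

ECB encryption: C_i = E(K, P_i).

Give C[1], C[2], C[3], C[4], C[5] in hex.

C[1]: E(K, 64) = E4.
C[2]: E(K, EC) = 6C.
C[3]: E(K, 1D) = 9D.
C[4]: E(K, 8F) = 0F.
C[5]: E(K, 4A) = CA.

C[1] = E4, C[2] = 6C, C[3] = 9D, C[4] = 0F, C[5] = CA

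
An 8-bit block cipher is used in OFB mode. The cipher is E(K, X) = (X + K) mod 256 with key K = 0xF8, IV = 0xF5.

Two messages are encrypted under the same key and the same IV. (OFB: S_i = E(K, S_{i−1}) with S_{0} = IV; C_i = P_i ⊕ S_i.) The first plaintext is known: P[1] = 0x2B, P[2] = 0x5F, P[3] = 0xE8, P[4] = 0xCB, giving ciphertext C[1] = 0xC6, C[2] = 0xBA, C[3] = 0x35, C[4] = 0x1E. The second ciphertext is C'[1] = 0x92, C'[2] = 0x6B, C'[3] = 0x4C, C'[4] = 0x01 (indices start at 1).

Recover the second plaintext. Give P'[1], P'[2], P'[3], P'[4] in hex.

P'[1] = 0x7F, P'[2] = 0x8E, P'[3] = 0x91, P'[4] = 0xD4

In OFB with a reused IV, both messages share the same keystream S_i, so C_i ⊕ C'_i = P_i ⊕ P'_i and thus P'_i = P_i ⊕ C_i ⊕ C'_i.
P'[1]: 0x2B ⊕ 0xC6 ⊕ 0x92 = 0x7F.
P'[2]: 0x5F ⊕ 0xBA ⊕ 0x6B = 0x8E.
P'[3]: 0xE8 ⊕ 0x35 ⊕ 0x4C = 0x91.
P'[4]: 0xCB ⊕ 0x1E ⊕ 0x01 = 0xD4.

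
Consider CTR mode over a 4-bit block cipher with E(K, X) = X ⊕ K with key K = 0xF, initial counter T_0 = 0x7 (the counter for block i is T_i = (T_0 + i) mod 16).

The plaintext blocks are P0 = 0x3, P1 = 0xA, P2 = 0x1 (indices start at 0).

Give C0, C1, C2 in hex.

C0 = 0xB, C1 = 0xD, C2 = 0x7

CTR encryption: S_i = E(K, T_i) where T_i is the counter for block i; C_i = P_i ⊕ S_i.
C0: T = 0x7, S = E(K, T) = 0x8; 0x3 ⊕ 0x8 = 0xB.
C1: T = 0x8, S = E(K, T) = 0x7; 0xA ⊕ 0x7 = 0xD.
C2: T = 0x9, S = E(K, T) = 0x6; 0x1 ⊕ 0x6 = 0x7.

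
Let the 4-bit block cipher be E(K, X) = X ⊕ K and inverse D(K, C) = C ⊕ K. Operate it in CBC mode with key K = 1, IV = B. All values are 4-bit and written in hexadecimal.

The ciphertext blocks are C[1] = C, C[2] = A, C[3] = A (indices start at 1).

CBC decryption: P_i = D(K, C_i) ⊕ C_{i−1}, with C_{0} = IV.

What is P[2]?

P[2] = 7

P[2]: D(K, A) = B; B ⊕ C = 7.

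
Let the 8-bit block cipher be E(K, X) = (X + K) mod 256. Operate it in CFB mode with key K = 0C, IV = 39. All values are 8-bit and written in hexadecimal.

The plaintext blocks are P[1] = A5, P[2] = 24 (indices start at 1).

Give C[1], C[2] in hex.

C[1] = E0, C[2] = C8

CFB encryption: C_i = P_i ⊕ E(K, C_{i−1}), with C_{0} = IV.
C[1]: E(K, 39) = 45; A5 ⊕ 45 = E0.
C[2]: E(K, E0) = EC; 24 ⊕ EC = C8.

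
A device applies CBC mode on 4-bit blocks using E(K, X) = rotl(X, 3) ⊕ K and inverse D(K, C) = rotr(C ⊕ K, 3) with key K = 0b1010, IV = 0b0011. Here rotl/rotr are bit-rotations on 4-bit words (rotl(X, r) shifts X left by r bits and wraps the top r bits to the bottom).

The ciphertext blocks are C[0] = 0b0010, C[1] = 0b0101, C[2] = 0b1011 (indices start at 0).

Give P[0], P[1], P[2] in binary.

CBC decryption: P_i = D(K, C_i) ⊕ C_{i−1}, with C_{−1} = IV.
P[0]: D(K, 0b0010) = 0b0001; 0b0001 ⊕ 0b0011 = 0b0010.
P[1]: D(K, 0b0101) = 0b1111; 0b1111 ⊕ 0b0010 = 0b1101.
P[2]: D(K, 0b1011) = 0b0010; 0b0010 ⊕ 0b0101 = 0b0111.

P[0] = 0b0010, P[1] = 0b1101, P[2] = 0b0111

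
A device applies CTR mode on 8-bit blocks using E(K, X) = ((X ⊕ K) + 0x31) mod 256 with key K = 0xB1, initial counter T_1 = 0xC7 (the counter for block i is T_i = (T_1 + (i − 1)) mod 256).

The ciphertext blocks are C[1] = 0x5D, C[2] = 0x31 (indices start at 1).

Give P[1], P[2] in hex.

CTR decryption: S_i = E(K, T_i) where T_i is the counter for block i; P_i = C_i ⊕ S_i.
P[1]: T = 0xC7, S = E(K, T) = 0xA7; 0x5D ⊕ 0xA7 = 0xFA.
P[2]: T = 0xC8, S = E(K, T) = 0xAA; 0x31 ⊕ 0xAA = 0x9B.

P[1] = 0xFA, P[2] = 0x9B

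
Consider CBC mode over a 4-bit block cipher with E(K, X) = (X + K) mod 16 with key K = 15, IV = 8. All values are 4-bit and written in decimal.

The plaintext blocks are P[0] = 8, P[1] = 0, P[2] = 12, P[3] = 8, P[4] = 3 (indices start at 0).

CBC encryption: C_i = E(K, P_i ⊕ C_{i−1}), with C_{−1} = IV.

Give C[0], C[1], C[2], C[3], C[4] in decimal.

C[0]: P[0] ⊕ 8 = 0; E(K, 0) = 15.
C[1]: P[1] ⊕ 15 = 15; E(K, 15) = 14.
C[2]: P[2] ⊕ 14 = 2; E(K, 2) = 1.
C[3]: P[3] ⊕ 1 = 9; E(K, 9) = 8.
C[4]: P[4] ⊕ 8 = 11; E(K, 11) = 10.

C[0] = 15, C[1] = 14, C[2] = 1, C[3] = 8, C[4] = 10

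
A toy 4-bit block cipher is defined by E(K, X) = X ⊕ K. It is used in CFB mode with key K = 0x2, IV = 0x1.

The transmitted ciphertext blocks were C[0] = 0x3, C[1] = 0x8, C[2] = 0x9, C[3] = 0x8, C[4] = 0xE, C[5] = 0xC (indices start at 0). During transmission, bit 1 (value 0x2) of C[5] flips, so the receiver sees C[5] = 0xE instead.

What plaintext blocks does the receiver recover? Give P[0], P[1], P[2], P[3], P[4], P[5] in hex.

CFB decryption: P_i = C_i ⊕ E(K, C_{i−1}), with C_{−1} = IV.
Only C[5] changed, to 0xE. In CFB, a change in C_i flips the same bit in P_i and garbles P_{i+1}. Decrypting the received ciphertext:
P[0]: E(K, 0x1) = 0x3; 0x3 ⊕ 0x3 = 0x0.
P[1]: E(K, 0x3) = 0x1; 0x8 ⊕ 0x1 = 0x9.
P[2]: E(K, 0x8) = 0xA; 0x9 ⊕ 0xA = 0x3.
P[3]: E(K, 0x9) = 0xB; 0x8 ⊕ 0xB = 0x3.
P[4]: E(K, 0x8) = 0xA; 0xE ⊕ 0xA = 0x4.
P[5]: E(K, 0xE) = 0xC; 0xE ⊕ 0xC = 0x2.
Blocks that differ from the original plaintext: P[5].

P[0] = 0x0, P[1] = 0x9, P[2] = 0x3, P[3] = 0x3, P[4] = 0x4, P[5] = 0x2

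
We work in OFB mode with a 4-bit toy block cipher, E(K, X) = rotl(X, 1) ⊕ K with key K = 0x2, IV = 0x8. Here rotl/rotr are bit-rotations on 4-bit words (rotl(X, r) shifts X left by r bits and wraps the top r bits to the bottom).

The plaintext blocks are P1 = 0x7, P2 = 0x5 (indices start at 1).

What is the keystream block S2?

0x4

OFB encryption: S_i = E(K, S_{i−1}) with S_{0} = IV; C_i = P_i ⊕ S_i.
C1: S = E(K, 0x8) = 0x3; 0x7 ⊕ 0x3 = 0x4.
C2: S = E(K, 0x3) = 0x4; 0x5 ⊕ 0x4 = 0x1.
So S2 = 0x4.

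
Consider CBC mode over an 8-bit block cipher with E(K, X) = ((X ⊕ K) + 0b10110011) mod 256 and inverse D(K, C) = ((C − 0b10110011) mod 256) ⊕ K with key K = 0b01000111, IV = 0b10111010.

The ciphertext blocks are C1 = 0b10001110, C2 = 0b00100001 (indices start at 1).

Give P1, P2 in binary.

CBC decryption: P_i = D(K, C_i) ⊕ C_{i−1}, with C_{0} = IV.
P1: D(K, 0b10001110) = 0b10011100; 0b10011100 ⊕ 0b10111010 = 0b00100110.
P2: D(K, 0b00100001) = 0b00101001; 0b00101001 ⊕ 0b10001110 = 0b10100111.

P1 = 0b00100110, P2 = 0b10100111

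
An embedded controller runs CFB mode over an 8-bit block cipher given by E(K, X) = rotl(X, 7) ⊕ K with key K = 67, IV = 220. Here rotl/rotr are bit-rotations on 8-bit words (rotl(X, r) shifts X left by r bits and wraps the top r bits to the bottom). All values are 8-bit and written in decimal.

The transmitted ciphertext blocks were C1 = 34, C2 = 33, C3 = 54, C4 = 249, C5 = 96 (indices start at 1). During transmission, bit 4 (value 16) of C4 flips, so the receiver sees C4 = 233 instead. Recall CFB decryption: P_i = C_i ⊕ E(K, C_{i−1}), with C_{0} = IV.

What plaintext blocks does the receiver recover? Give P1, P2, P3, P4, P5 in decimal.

P1 = 15, P2 = 115, P3 = 229, P4 = 177, P5 = 215

Only C4 changed, to 233. In CFB, a change in C_i flips the same bit in P_i and garbles P_{i+1}. Decrypting the received ciphertext:
P1: E(K, 220) = 45; 34 ⊕ 45 = 15.
P2: E(K, 34) = 82; 33 ⊕ 82 = 115.
P3: E(K, 33) = 211; 54 ⊕ 211 = 229.
P4: E(K, 54) = 88; 233 ⊕ 88 = 177.
P5: E(K, 233) = 183; 96 ⊕ 183 = 215.
Blocks that differ from the original plaintext: P4, P5.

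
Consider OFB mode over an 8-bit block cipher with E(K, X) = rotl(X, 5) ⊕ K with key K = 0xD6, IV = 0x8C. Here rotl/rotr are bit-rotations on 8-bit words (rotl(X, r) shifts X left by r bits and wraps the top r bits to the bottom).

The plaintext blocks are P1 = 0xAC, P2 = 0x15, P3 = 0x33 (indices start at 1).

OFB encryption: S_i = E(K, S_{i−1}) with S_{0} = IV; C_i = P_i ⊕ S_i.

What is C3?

C1: S = E(K, 0x8C) = 0x47; 0xAC ⊕ 0x47 = 0xEB.
C2: S = E(K, 0x47) = 0x3E; 0x15 ⊕ 0x3E = 0x2B.
C3: S = E(K, 0x3E) = 0x11; 0x33 ⊕ 0x11 = 0x22.

C3 = 0x22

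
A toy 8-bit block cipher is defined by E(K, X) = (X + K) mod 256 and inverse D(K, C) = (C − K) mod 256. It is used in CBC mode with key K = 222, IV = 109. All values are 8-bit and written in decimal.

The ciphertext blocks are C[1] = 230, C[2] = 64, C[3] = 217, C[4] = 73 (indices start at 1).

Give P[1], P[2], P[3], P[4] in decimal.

P[1] = 101, P[2] = 132, P[3] = 187, P[4] = 178

CBC decryption: P_i = D(K, C_i) ⊕ C_{i−1}, with C_{0} = IV.
P[1]: D(K, 230) = 8; 8 ⊕ 109 = 101.
P[2]: D(K, 64) = 98; 98 ⊕ 230 = 132.
P[3]: D(K, 217) = 251; 251 ⊕ 64 = 187.
P[4]: D(K, 73) = 107; 107 ⊕ 217 = 178.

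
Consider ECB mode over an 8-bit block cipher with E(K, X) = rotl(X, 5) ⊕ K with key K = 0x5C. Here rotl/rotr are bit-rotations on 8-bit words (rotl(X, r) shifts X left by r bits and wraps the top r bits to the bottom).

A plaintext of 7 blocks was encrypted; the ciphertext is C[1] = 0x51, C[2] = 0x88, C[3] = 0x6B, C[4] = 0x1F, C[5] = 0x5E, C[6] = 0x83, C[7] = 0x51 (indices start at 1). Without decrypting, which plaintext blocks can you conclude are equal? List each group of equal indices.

P[1] = P[7]

ECB encrypts each block independently with the same key, so equal ciphertext blocks imply equal plaintext blocks.
C[1] = C[7] = 0x51, so P[1] = P[7].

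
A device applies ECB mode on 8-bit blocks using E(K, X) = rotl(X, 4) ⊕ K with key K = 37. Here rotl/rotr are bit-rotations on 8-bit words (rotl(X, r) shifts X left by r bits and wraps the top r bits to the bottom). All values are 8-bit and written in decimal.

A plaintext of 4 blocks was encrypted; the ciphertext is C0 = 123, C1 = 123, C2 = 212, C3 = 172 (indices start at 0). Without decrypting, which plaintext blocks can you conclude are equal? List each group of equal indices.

P0 = P1

ECB encrypts each block independently with the same key, so equal ciphertext blocks imply equal plaintext blocks.
C0 = C1 = 123, so P0 = P1.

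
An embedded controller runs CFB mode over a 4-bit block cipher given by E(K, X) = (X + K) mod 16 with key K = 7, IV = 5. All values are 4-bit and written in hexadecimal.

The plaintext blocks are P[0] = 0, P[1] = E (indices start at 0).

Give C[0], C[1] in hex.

CFB encryption: C_i = P_i ⊕ E(K, C_{i−1}), with C_{−1} = IV.
C[0]: E(K, 5) = C; 0 ⊕ C = C.
C[1]: E(K, C) = 3; E ⊕ 3 = D.

C[0] = C, C[1] = D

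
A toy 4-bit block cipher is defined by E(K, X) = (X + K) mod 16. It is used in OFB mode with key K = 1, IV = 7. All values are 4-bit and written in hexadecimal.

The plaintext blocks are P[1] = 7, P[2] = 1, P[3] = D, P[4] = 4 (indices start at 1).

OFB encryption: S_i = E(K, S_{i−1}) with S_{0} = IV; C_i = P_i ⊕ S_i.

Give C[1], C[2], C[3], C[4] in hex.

C[1] = F, C[2] = 8, C[3] = 7, C[4] = F

C[1]: S = E(K, 7) = 8; 7 ⊕ 8 = F.
C[2]: S = E(K, 8) = 9; 1 ⊕ 9 = 8.
C[3]: S = E(K, 9) = A; D ⊕ A = 7.
C[4]: S = E(K, A) = B; 4 ⊕ B = F.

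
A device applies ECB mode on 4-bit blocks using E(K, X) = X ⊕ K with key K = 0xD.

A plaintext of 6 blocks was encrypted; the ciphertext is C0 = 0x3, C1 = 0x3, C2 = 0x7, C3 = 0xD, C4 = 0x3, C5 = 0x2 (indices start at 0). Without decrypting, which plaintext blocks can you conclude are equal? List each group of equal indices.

ECB encrypts each block independently with the same key, so equal ciphertext blocks imply equal plaintext blocks.
C0 = C1 = C4 = 0x3, so P0 = P1 = P4.

P0 = P1 = P4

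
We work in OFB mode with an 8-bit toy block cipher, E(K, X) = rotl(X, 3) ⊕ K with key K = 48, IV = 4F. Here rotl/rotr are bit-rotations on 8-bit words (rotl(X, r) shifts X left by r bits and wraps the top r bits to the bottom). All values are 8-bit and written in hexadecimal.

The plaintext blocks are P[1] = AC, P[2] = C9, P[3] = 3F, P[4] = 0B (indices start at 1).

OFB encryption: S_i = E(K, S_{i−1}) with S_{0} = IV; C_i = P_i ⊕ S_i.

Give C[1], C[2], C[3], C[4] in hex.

C[1]: S = E(K, 4F) = 32; AC ⊕ 32 = 9E.
C[2]: S = E(K, 32) = D9; C9 ⊕ D9 = 10.
C[3]: S = E(K, D9) = 86; 3F ⊕ 86 = B9.
C[4]: S = E(K, 86) = 7C; 0B ⊕ 7C = 77.

C[1] = 9E, C[2] = 10, C[3] = B9, C[4] = 77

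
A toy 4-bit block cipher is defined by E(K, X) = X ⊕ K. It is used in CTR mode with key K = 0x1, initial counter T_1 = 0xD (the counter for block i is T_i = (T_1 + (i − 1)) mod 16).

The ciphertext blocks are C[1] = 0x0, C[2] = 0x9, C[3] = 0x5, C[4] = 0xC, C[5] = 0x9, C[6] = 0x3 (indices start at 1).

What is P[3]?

P[3] = 0xB

CTR decryption: S_i = E(K, T_i) where T_i is the counter for block i; P_i = C_i ⊕ S_i.
P[3]: T = 0xF, S = E(K, T) = 0xE; 0x5 ⊕ 0xE = 0xB.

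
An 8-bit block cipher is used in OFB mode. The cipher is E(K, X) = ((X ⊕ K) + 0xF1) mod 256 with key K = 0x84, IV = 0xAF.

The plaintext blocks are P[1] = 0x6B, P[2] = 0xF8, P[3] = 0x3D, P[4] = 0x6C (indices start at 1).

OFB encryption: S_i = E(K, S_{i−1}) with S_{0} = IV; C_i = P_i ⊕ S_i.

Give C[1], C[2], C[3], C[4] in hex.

C[1] = 0x77, C[2] = 0x71, C[3] = 0xC3, C[4] = 0x07

C[1]: S = E(K, 0xAF) = 0x1C; 0x6B ⊕ 0x1C = 0x77.
C[2]: S = E(K, 0x1C) = 0x89; 0xF8 ⊕ 0x89 = 0x71.
C[3]: S = E(K, 0x89) = 0xFE; 0x3D ⊕ 0xFE = 0xC3.
C[4]: S = E(K, 0xFE) = 0x6B; 0x6C ⊕ 0x6B = 0x07.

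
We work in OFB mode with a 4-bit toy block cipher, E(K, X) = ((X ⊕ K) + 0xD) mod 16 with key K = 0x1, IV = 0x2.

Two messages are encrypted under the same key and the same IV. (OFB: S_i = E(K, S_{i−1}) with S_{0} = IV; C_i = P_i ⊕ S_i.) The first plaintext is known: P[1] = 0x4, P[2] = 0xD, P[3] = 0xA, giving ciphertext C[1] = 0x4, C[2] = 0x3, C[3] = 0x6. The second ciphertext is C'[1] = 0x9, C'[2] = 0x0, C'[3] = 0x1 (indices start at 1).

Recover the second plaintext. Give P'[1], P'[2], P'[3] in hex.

P'[1] = 0x9, P'[2] = 0xE, P'[3] = 0xD

In OFB with a reused IV, both messages share the same keystream S_i, so C_i ⊕ C'_i = P_i ⊕ P'_i and thus P'_i = P_i ⊕ C_i ⊕ C'_i.
P'[1]: 0x4 ⊕ 0x4 ⊕ 0x9 = 0x9.
P'[2]: 0xD ⊕ 0x3 ⊕ 0x0 = 0xE.
P'[3]: 0xA ⊕ 0x6 ⊕ 0x1 = 0xD.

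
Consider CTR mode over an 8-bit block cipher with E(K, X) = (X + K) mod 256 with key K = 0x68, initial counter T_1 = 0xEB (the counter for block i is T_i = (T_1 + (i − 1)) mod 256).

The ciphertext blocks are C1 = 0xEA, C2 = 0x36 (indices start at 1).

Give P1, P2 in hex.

CTR decryption: S_i = E(K, T_i) where T_i is the counter for block i; P_i = C_i ⊕ S_i.
P1: T = 0xEB, S = E(K, T) = 0x53; 0xEA ⊕ 0x53 = 0xB9.
P2: T = 0xEC, S = E(K, T) = 0x54; 0x36 ⊕ 0x54 = 0x62.

P1 = 0xB9, P2 = 0x62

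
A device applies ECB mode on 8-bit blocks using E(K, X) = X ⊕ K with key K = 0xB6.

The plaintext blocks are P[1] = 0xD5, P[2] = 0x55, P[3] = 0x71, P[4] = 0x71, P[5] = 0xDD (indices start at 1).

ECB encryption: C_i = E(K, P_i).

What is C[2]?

C[2] = 0xE3

C[2]: E(K, 0x55) = 0xE3.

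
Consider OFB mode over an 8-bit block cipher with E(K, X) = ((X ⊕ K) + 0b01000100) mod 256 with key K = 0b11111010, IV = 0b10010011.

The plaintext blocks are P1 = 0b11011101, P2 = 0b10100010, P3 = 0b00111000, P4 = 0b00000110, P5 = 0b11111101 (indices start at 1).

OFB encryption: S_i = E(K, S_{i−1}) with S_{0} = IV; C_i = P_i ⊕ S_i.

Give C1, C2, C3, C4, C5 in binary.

C1: S = E(K, 0b10010011) = 0b10101101; 0b11011101 ⊕ 0b10101101 = 0b01110000.
C2: S = E(K, 0b10101101) = 0b10011011; 0b10100010 ⊕ 0b10011011 = 0b00111001.
C3: S = E(K, 0b10011011) = 0b10100101; 0b00111000 ⊕ 0b10100101 = 0b10011101.
C4: S = E(K, 0b10100101) = 0b10100011; 0b00000110 ⊕ 0b10100011 = 0b10100101.
C5: S = E(K, 0b10100011) = 0b10011101; 0b11111101 ⊕ 0b10011101 = 0b01100000.

C1 = 0b01110000, C2 = 0b00111001, C3 = 0b10011101, C4 = 0b10100101, C5 = 0b01100000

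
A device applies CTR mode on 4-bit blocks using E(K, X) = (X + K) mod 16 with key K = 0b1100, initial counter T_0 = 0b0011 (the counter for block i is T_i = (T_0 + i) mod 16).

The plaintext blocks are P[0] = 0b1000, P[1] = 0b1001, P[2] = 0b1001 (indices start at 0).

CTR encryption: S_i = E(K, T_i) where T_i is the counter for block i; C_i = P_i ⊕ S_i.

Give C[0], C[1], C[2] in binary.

C[0] = 0b0111, C[1] = 0b1001, C[2] = 0b1000

C[0]: T = 0b0011, S = E(K, T) = 0b1111; 0b1000 ⊕ 0b1111 = 0b0111.
C[1]: T = 0b0100, S = E(K, T) = 0b0000; 0b1001 ⊕ 0b0000 = 0b1001.
C[2]: T = 0b0101, S = E(K, T) = 0b0001; 0b1001 ⊕ 0b0001 = 0b1000.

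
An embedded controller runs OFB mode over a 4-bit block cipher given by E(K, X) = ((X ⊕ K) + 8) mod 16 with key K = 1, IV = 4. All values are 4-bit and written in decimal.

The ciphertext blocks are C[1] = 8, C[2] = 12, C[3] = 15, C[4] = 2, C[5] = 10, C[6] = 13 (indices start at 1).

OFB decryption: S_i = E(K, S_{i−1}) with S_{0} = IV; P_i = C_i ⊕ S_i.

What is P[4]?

P[4] = 6

P[1]: S = E(K, 4) = 13; 8 ⊕ 13 = 5.
P[2]: S = E(K, 13) = 4; 12 ⊕ 4 = 8.
P[3]: S = E(K, 4) = 13; 15 ⊕ 13 = 2.
P[4]: S = E(K, 13) = 4; 2 ⊕ 4 = 6.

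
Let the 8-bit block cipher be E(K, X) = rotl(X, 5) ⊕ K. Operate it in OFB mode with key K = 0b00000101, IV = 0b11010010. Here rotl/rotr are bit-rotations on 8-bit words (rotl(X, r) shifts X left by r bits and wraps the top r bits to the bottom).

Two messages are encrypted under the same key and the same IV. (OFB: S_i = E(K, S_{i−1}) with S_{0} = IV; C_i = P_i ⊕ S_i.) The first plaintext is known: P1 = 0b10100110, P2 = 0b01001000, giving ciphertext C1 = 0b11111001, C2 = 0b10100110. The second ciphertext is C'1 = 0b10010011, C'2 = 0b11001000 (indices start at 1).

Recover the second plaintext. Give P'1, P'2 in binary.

P'1 = 0b11001100, P'2 = 0b00100110

In OFB with a reused IV, both messages share the same keystream S_i, so C_i ⊕ C'_i = P_i ⊕ P'_i and thus P'_i = P_i ⊕ C_i ⊕ C'_i.
P'1: 0b10100110 ⊕ 0b11111001 ⊕ 0b10010011 = 0b11001100.
P'2: 0b01001000 ⊕ 0b10100110 ⊕ 0b11001000 = 0b00100110.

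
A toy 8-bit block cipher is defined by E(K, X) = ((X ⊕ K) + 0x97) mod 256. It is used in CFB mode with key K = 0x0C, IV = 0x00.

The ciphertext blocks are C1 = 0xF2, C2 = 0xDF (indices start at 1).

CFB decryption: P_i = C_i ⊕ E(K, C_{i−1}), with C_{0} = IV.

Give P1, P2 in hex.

P1 = 0x51, P2 = 0x4A

P1: E(K, 0x00) = 0xA3; 0xF2 ⊕ 0xA3 = 0x51.
P2: E(K, 0xF2) = 0x95; 0xDF ⊕ 0x95 = 0x4A.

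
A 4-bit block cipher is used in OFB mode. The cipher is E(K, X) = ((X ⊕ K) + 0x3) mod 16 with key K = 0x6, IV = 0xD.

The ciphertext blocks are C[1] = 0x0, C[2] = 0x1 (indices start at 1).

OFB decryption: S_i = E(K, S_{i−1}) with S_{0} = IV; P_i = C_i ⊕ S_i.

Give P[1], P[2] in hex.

P[1]: S = E(K, 0xD) = 0xE; 0x0 ⊕ 0xE = 0xE.
P[2]: S = E(K, 0xE) = 0xB; 0x1 ⊕ 0xB = 0xA.

P[1] = 0xE, P[2] = 0xA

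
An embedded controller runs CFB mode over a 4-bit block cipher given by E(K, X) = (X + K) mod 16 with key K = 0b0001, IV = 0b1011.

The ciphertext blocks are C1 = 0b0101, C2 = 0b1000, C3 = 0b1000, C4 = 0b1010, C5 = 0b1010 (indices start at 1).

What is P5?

CFB decryption: P_i = C_i ⊕ E(K, C_{i−1}), with C_{0} = IV.
P5: E(K, 0b1010) = 0b1011; 0b1010 ⊕ 0b1011 = 0b0001.

P5 = 0b0001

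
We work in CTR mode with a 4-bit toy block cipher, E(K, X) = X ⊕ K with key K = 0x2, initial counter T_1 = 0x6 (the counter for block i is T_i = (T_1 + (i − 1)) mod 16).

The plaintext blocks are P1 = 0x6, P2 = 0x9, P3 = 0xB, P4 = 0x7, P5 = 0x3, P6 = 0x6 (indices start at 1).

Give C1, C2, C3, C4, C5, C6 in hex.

CTR encryption: S_i = E(K, T_i) where T_i is the counter for block i; C_i = P_i ⊕ S_i.
C1: T = 0x6, S = E(K, T) = 0x4; 0x6 ⊕ 0x4 = 0x2.
C2: T = 0x7, S = E(K, T) = 0x5; 0x9 ⊕ 0x5 = 0xC.
C3: T = 0x8, S = E(K, T) = 0xA; 0xB ⊕ 0xA = 0x1.
C4: T = 0x9, S = E(K, T) = 0xB; 0x7 ⊕ 0xB = 0xC.
C5: T = 0xA, S = E(K, T) = 0x8; 0x3 ⊕ 0x8 = 0xB.
C6: T = 0xB, S = E(K, T) = 0x9; 0x6 ⊕ 0x9 = 0xF.

C1 = 0x2, C2 = 0xC, C3 = 0x1, C4 = 0xC, C5 = 0xB, C6 = 0xF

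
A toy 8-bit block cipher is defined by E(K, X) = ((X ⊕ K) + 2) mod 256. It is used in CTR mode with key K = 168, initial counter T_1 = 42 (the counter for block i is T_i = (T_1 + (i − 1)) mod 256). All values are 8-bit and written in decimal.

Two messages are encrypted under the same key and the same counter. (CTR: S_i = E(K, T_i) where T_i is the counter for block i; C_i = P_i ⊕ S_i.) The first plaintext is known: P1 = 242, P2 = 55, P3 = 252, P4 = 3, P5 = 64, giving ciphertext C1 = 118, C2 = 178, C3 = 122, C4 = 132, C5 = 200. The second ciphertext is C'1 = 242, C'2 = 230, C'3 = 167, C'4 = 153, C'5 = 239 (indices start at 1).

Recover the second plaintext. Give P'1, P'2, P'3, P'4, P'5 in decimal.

In CTR with a reused counter, both messages share the same keystream S_i, so C_i ⊕ C'_i = P_i ⊕ P'_i and thus P'_i = P_i ⊕ C_i ⊕ C'_i.
P'1: 242 ⊕ 118 ⊕ 242 = 118.
P'2: 55 ⊕ 178 ⊕ 230 = 99.
P'3: 252 ⊕ 122 ⊕ 167 = 33.
P'4: 3 ⊕ 132 ⊕ 153 = 30.
P'5: 64 ⊕ 200 ⊕ 239 = 103.

P'1 = 118, P'2 = 99, P'3 = 33, P'4 = 30, P'5 = 103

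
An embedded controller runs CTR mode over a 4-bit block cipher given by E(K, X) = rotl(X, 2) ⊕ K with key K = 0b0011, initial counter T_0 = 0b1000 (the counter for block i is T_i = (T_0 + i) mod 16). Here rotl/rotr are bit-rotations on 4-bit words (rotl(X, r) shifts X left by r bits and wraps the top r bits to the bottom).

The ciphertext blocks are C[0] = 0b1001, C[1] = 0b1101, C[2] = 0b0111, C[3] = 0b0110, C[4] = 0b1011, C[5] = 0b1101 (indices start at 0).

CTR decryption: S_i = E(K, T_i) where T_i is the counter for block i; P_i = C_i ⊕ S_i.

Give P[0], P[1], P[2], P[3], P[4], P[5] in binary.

P[0]: T = 0b1000, S = E(K, T) = 0b0001; 0b1001 ⊕ 0b0001 = 0b1000.
P[1]: T = 0b1001, S = E(K, T) = 0b0101; 0b1101 ⊕ 0b0101 = 0b1000.
P[2]: T = 0b1010, S = E(K, T) = 0b1001; 0b0111 ⊕ 0b1001 = 0b1110.
P[3]: T = 0b1011, S = E(K, T) = 0b1101; 0b0110 ⊕ 0b1101 = 0b1011.
P[4]: T = 0b1100, S = E(K, T) = 0b0000; 0b1011 ⊕ 0b0000 = 0b1011.
P[5]: T = 0b1101, S = E(K, T) = 0b0100; 0b1101 ⊕ 0b0100 = 0b1001.

P[0] = 0b1000, P[1] = 0b1000, P[2] = 0b1110, P[3] = 0b1011, P[4] = 0b1011, P[5] = 0b1001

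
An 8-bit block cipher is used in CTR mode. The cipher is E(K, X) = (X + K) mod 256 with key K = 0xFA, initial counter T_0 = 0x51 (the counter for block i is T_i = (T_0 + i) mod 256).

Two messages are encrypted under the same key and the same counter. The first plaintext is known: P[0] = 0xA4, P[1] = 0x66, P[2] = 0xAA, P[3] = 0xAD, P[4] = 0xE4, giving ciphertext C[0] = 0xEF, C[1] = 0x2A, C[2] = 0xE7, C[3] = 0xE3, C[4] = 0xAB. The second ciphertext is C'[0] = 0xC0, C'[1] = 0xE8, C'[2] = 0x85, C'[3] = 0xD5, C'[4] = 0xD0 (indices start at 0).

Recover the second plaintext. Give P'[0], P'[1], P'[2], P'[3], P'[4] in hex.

In CTR with a reused counter, both messages share the same keystream S_i, so C_i ⊕ C'_i = P_i ⊕ P'_i and thus P'_i = P_i ⊕ C_i ⊕ C'_i.
P'[0]: 0xA4 ⊕ 0xEF ⊕ 0xC0 = 0x8B.
P'[1]: 0x66 ⊕ 0x2A ⊕ 0xE8 = 0xA4.
P'[2]: 0xAA ⊕ 0xE7 ⊕ 0x85 = 0xC8.
P'[3]: 0xAD ⊕ 0xE3 ⊕ 0xD5 = 0x9B.
P'[4]: 0xE4 ⊕ 0xAB ⊕ 0xD0 = 0x9F.

P'[0] = 0x8B, P'[1] = 0xA4, P'[2] = 0xC8, P'[3] = 0x9B, P'[4] = 0x9F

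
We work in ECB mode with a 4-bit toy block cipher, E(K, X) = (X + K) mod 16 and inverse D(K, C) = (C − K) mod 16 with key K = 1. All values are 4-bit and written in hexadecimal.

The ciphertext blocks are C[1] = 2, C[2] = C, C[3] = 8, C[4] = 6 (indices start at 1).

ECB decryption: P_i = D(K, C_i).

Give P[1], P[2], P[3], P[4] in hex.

P[1]: D(K, 2) = 1.
P[2]: D(K, C) = B.
P[3]: D(K, 8) = 7.
P[4]: D(K, 6) = 5.

P[1] = 1, P[2] = B, P[3] = 7, P[4] = 5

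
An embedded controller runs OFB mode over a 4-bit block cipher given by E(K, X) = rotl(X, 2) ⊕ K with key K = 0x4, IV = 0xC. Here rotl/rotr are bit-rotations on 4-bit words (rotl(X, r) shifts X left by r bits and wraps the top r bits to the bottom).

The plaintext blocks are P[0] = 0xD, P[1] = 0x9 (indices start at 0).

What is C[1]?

OFB encryption: S_i = E(K, S_{i−1}) with S_{−1} = IV; C_i = P_i ⊕ S_i.
C[0]: S = E(K, 0xC) = 0x7; 0xD ⊕ 0x7 = 0xA.
C[1]: S = E(K, 0x7) = 0x9; 0x9 ⊕ 0x9 = 0x0.

C[1] = 0x0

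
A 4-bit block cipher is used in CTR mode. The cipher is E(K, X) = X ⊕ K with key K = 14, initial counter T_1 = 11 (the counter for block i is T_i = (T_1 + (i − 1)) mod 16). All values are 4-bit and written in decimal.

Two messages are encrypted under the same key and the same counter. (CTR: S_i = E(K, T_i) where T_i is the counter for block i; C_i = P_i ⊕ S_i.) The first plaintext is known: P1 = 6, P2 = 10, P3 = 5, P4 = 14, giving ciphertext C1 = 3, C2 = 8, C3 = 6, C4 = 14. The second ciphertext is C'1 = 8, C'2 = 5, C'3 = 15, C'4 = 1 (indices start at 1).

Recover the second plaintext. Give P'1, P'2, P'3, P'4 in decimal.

P'1 = 13, P'2 = 7, P'3 = 12, P'4 = 1

In CTR with a reused counter, both messages share the same keystream S_i, so C_i ⊕ C'_i = P_i ⊕ P'_i and thus P'_i = P_i ⊕ C_i ⊕ C'_i.
P'1: 6 ⊕ 3 ⊕ 8 = 13.
P'2: 10 ⊕ 8 ⊕ 5 = 7.
P'3: 5 ⊕ 6 ⊕ 15 = 12.
P'4: 14 ⊕ 14 ⊕ 1 = 1.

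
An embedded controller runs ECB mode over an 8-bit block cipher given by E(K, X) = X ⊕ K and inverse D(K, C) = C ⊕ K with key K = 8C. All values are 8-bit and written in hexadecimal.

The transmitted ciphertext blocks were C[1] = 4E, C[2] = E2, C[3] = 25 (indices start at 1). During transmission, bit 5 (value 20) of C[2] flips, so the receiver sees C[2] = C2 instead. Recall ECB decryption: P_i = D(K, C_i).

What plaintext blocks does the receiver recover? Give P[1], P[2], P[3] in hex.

P[1] = C2, P[2] = 4E, P[3] = A9

Only C[2] changed, to C2. In ECB, a change in C_i affects only P_i. Decrypting the received ciphertext:
P[1]: D(K, 4E) = C2.
P[2]: D(K, C2) = 4E.
P[3]: D(K, 25) = A9.
Blocks that differ from the original plaintext: P[2].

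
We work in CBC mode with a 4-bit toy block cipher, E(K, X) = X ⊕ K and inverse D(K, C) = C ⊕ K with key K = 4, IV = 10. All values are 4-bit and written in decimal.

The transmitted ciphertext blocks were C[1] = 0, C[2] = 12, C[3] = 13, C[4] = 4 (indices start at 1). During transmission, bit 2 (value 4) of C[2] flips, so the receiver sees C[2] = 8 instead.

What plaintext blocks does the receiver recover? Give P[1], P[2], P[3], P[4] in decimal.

P[1] = 14, P[2] = 12, P[3] = 1, P[4] = 13

CBC decryption: P_i = D(K, C_i) ⊕ C_{i−1}, with C_{0} = IV.
Only C[2] changed, to 8. In CBC, a change in C_i garbles P_i and flips the same bit in P_{i+1}. Decrypting the received ciphertext:
P[1]: D(K, 0) = 4; 4 ⊕ 10 = 14.
P[2]: D(K, 8) = 12; 12 ⊕ 0 = 12.
P[3]: D(K, 13) = 9; 9 ⊕ 8 = 1.
P[4]: D(K, 4) = 0; 0 ⊕ 13 = 13.
Blocks that differ from the original plaintext: P[2], P[3].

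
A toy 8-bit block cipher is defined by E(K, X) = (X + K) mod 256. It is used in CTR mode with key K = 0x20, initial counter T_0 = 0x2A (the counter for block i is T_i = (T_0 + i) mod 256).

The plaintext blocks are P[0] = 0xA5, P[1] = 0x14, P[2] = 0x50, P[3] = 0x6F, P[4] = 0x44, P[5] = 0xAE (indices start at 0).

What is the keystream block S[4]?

0x4E

CTR encryption: S_i = E(K, T_i) where T_i is the counter for block i; C_i = P_i ⊕ S_i.
C[0]: T = 0x2A, S = E(K, T) = 0x4A; 0xA5 ⊕ 0x4A = 0xEF.
C[1]: T = 0x2B, S = E(K, T) = 0x4B; 0x14 ⊕ 0x4B = 0x5F.
C[2]: T = 0x2C, S = E(K, T) = 0x4C; 0x50 ⊕ 0x4C = 0x1C.
C[3]: T = 0x2D, S = E(K, T) = 0x4D; 0x6F ⊕ 0x4D = 0x22.
C[4]: T = 0x2E, S = E(K, T) = 0x4E; 0x44 ⊕ 0x4E = 0x0A.
So S[4] = 0x4E.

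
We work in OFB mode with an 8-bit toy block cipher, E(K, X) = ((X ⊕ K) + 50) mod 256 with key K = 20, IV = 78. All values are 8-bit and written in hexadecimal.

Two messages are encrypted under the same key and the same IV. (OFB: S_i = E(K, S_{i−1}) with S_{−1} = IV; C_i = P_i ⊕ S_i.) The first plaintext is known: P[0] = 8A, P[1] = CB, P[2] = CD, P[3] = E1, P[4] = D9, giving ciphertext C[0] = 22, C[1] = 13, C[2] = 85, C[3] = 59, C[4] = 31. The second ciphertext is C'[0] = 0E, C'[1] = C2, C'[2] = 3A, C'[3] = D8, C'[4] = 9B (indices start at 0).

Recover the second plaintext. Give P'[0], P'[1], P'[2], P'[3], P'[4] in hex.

In OFB with a reused IV, both messages share the same keystream S_i, so C_i ⊕ C'_i = P_i ⊕ P'_i and thus P'_i = P_i ⊕ C_i ⊕ C'_i.
P'[0]: 8A ⊕ 22 ⊕ 0E = A6.
P'[1]: CB ⊕ 13 ⊕ C2 = 1A.
P'[2]: CD ⊕ 85 ⊕ 3A = 72.
P'[3]: E1 ⊕ 59 ⊕ D8 = 60.
P'[4]: D9 ⊕ 31 ⊕ 9B = 73.

P'[0] = A6, P'[1] = 1A, P'[2] = 72, P'[3] = 60, P'[4] = 73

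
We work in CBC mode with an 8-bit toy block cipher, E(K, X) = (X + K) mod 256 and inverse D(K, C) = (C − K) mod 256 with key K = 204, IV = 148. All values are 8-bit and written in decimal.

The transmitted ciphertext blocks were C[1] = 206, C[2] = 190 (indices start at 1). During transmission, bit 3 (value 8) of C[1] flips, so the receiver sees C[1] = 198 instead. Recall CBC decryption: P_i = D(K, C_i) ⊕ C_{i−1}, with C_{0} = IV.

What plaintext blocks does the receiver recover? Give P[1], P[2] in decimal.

Only C[1] changed, to 198. In CBC, a change in C_i garbles P_i and flips the same bit in P_{i+1}. Decrypting the received ciphertext:
P[1]: D(K, 198) = 250; 250 ⊕ 148 = 110.
P[2]: D(K, 190) = 242; 242 ⊕ 198 = 52.
Blocks that differ from the original plaintext: P[1], P[2].

P[1] = 110, P[2] = 52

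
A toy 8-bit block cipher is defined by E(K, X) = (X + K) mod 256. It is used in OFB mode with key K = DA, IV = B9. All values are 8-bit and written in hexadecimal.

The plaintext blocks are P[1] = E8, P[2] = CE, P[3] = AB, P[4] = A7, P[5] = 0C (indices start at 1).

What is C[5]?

C[5] = F7

OFB encryption: S_i = E(K, S_{i−1}) with S_{0} = IV; C_i = P_i ⊕ S_i.
C[1]: S = E(K, B9) = 93; E8 ⊕ 93 = 7B.
C[2]: S = E(K, 93) = 6D; CE ⊕ 6D = A3.
C[3]: S = E(K, 6D) = 47; AB ⊕ 47 = EC.
C[4]: S = E(K, 47) = 21; A7 ⊕ 21 = 86.
C[5]: S = E(K, 21) = FB; 0C ⊕ FB = F7.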